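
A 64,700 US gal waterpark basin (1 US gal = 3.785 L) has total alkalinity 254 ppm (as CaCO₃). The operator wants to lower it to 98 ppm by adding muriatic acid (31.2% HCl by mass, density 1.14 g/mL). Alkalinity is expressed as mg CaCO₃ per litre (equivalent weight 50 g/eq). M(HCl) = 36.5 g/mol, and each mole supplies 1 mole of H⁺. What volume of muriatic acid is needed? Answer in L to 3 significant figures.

Volume: 64,700 US gal × 3.785 L/gal = 244,890 L.
Alkalinity to neutralize: (254 − 98) = 156 mg/L as CaCO₃ × 244,890 L = 38,200 g as CaCO₃.
Equivalents of H⁺ required: 38,200 ÷ 50 g/eq = 764.1 eq = 764.1 mol HCl.
Mass of HCl: 764.1 × 36.5 = 27,890 g.
Mass of 31.2% solution: 27,890 / 0.312 = 89,380 g.
Volume: 89,380 g ÷ 1.14 g/mL = 78,410 mL.

78.4 L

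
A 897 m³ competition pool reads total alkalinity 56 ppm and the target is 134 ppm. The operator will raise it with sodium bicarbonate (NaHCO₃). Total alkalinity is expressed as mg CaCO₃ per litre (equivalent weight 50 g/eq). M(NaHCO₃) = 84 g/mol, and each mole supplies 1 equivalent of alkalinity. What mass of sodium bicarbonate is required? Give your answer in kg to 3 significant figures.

Volume: 897 m³ = 897,000 L.
Alkalinity to add: (134 − 56) = 78 mg/L as CaCO₃ × 897,000 L = 69,970 g as CaCO₃.
Equivalents: 69,970 g ÷ 50 g/eq = 1399 eq.
NaHCO₃ supplies 1 eq per mole → 1399 mol.
Mass: 1399 mol × 84 g/mol = 117,500 g.

118 kg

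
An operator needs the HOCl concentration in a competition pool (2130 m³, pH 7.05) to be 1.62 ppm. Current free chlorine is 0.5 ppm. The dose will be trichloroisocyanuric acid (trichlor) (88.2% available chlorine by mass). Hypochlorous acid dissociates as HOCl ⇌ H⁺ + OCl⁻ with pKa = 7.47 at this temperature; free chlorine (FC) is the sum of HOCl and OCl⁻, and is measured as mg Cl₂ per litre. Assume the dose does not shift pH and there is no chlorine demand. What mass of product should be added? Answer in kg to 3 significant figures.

Volume: 2130 m³ = 2,130,000 L.
[OCl⁻]/[HOCl] = 10^(pH − pKa) = 10^(7.05 − 7.47) = 0.3802; fraction as HOCl = 1/(1 + 0.3802) = 0.7245.
Free chlorine required for 1.62 ppm HOCl: 1.62 / 0.7245 = 2.236 ppm.
FC to add: 2.236 − 0.5 = 1.736 mg/L as Cl₂.
Cl₂ equivalent: 1.736 mg/L × 2,130,000 L = 3697 g.
Product at 88.2% available Cl: 3697 / 0.882 = 4192 g.

4.19 kg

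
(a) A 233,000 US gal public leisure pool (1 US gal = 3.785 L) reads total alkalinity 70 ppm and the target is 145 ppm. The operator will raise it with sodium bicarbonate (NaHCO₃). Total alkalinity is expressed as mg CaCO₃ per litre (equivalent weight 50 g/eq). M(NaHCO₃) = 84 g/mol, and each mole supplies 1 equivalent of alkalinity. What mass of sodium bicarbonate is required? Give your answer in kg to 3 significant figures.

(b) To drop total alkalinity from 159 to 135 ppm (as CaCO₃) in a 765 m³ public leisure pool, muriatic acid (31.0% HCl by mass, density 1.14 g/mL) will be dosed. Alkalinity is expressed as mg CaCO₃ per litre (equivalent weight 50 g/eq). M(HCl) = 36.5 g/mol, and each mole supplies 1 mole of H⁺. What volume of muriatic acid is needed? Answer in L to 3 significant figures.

(a) Volume: 233,000 US gal × 3.785 L/gal = 881,905 L.
(a) Alkalinity to add: (145 − 70) = 75 mg/L as CaCO₃ × 881,905 L = 66,140 g as CaCO₃.
(a) Equivalents: 66,140 g ÷ 50 g/eq = 1323 eq.
(a) NaHCO₃ supplies 1 eq per mole → 1323 mol.
(a) Mass: 1323 mol × 84 g/mol = 111,100 g.

(b) Volume: 765 m³ = 765,000 L.
(b) Alkalinity to neutralize: (159 − 135) = 24 mg/L as CaCO₃ × 765,000 L = 18,360 g as CaCO₃.
(b) Equivalents of H⁺ required: 18,360 ÷ 50 g/eq = 367.2 eq = 367.2 mol HCl.
(b) Mass of HCl: 367.2 × 36.5 = 13,400 g.
(b) Mass of 31.0% solution: 13,400 / 0.31 = 43,230 g.
(b) Volume: 43,230 g ÷ 1.14 g/mL = 37,930 mL.

(a) 111 kg; (b) 37.9 L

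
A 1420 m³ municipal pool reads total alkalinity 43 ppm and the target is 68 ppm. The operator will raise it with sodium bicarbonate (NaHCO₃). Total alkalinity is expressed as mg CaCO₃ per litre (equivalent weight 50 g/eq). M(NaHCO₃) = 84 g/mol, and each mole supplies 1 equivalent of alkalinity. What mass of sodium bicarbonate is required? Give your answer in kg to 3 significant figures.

Volume: 1420 m³ = 1,420,000 L.
Alkalinity to add: (68 − 43) = 25 mg/L as CaCO₃ × 1,420,000 L = 35,500 g as CaCO₃.
Equivalents: 35,500 g ÷ 50 g/eq = 710 eq.
NaHCO₃ supplies 1 eq per mole → 710 mol.
Mass: 710 mol × 84 g/mol = 59,640 g.

59.6 kg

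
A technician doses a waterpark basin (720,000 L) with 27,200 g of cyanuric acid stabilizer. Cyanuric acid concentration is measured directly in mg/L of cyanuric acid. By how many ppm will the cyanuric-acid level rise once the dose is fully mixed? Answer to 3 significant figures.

Rise: 27,200 g / 720,000 L × 1000 = 37.78 mg/L.

37.8 ppm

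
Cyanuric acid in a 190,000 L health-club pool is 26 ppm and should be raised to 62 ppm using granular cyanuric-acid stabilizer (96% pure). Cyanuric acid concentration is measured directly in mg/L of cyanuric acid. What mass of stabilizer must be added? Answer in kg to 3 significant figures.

7.12 kg

CYA to add: (62 − 26) = 36 mg/L × 190,000 L = 6840 g cyanuric acid.
At 96% purity: 6840 / 0.96 = 7125 g product.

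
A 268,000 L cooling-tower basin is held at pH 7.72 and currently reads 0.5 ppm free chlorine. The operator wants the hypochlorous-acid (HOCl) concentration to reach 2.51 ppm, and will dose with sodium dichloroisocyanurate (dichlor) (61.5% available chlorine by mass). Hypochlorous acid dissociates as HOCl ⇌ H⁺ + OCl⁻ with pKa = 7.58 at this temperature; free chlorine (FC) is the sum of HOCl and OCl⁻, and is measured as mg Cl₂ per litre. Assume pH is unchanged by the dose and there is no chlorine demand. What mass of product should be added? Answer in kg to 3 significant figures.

2.39 kg

[OCl⁻]/[HOCl] = 10^(pH − pKa) = 10^(7.72 − 7.58) = 1.38; fraction as HOCl = 1/(1 + 1.38) = 0.4201.
Free chlorine required for 2.51 ppm HOCl: 2.51 / 0.4201 = 5.975 ppm.
FC to add: 5.975 − 0.5 = 5.475 mg/L as Cl₂.
Cl₂ equivalent: 5.475 mg/L × 268,000 L = 1467 g.
Product at 61.5% available Cl: 1467 / 0.615 = 2386 g.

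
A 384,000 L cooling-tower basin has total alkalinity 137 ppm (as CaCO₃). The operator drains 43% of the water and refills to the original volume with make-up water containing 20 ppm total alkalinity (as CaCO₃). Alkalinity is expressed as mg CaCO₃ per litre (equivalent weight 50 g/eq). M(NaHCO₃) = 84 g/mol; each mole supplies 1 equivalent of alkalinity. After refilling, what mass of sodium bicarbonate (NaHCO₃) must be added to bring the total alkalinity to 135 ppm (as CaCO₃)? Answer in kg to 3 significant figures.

After draining 43% and refilling: 137 × 0.57 + 20 × 0.43 = 86.69 ppm.
Deficit to target: 135 − 86.69 = 48.31 mg/L.
As CaCO₃: 48.31 mg/L × 384,000 L = 18,550 g; ÷ 50 g/eq ÷ 1 = 371 mol NaHCO₃.
Mass: 371 × 84 = 31,170 g.

31.2 kg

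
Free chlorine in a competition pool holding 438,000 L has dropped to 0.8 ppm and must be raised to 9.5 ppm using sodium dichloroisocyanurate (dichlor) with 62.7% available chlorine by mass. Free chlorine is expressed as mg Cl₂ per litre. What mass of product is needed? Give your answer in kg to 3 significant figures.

6.08 kg

Chlorine deficit: 9.5 − 0.8 = 8.7 ppm = 8.7 mg/L as Cl₂.
Cl₂ equivalent needed: 8.7 mg/L × 438,000 L = 3,811,000 mg = 3811 g.
Product at 62.7% available chlorine: 3811 / 0.627 = 6078 g.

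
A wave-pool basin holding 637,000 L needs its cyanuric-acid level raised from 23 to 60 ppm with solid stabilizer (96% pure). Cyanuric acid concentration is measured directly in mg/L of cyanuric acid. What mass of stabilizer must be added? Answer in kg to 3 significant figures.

24.6 kg

CYA to add: (60 − 23) = 37 mg/L × 637,000 L = 23,570 g cyanuric acid.
At 96% purity: 23,570 / 0.96 = 24,550 g product.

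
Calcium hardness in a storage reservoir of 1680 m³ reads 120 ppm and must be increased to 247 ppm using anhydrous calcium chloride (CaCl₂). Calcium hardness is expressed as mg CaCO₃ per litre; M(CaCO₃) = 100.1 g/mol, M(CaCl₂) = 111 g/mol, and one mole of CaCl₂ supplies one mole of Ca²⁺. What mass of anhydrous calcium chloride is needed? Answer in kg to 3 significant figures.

Volume: 1680 m³ = 1,680,000 L.
Hardness to add: (247 − 120) = 127 mg/L as CaCO₃ × 1,680,000 L = 213,400 g as CaCO₃.
Moles of Ca²⁺ (1 mol Ca²⁺ ≡ 1 mol CaCO₃): 213,400 / 100.1 g/mol = 2131 mol.
Mass of CaCl₂: 2131 × 111 = 236,600 g.

237 kg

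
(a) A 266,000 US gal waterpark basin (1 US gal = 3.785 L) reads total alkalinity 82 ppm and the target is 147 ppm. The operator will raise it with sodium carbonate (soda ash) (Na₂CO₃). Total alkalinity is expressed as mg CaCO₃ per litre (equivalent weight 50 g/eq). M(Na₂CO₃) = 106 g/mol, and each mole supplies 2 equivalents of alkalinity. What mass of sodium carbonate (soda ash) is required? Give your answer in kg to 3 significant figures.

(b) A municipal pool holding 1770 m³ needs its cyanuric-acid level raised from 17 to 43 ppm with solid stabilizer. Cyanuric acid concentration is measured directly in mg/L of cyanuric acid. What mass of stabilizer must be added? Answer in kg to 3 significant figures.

(a) 69.4 kg; (b) 46.0 kg

(a) Volume: 266,000 US gal × 3.785 L/gal = 1,006,810 L.
(a) Alkalinity to add: (147 − 82) = 65 mg/L as CaCO₃ × 1,006,810 L = 65,440 g as CaCO₃.
(a) Equivalents: 65,440 g ÷ 50 g/eq = 1309 eq.
(a) Each mole of Na₂CO₃ supplies 2 eq, so 1309 / 2 = 654.4 mol.
(a) Mass: 654.4 mol × 106 g/mol = 69,370 g.

(b) Volume: 1770 m³ = 1,770,000 L.
(b) CYA to add: (43 − 17) = 26 mg/L × 1,770,000 L = 46,020 g cyanuric acid.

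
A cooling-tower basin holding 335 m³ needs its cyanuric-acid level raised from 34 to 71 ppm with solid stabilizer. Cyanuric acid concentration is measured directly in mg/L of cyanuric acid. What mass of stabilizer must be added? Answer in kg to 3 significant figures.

12.4 kg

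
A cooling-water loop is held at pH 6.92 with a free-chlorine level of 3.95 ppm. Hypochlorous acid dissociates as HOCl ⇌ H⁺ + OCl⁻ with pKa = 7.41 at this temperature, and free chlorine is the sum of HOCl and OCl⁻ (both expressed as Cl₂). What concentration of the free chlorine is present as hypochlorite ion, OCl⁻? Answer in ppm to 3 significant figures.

0.966 ppm

[OCl⁻]/[HOCl] = 10^(pH − pKa) = 10^(6.92 − 7.41) = 10^-0.49 = 0.3236.
Fraction as HOCl = 1 / (1 + 0.3236) = 0.7555.
OCl⁻ = (1 − 0.7555) × 3.95 ppm = 0.9657 ppm.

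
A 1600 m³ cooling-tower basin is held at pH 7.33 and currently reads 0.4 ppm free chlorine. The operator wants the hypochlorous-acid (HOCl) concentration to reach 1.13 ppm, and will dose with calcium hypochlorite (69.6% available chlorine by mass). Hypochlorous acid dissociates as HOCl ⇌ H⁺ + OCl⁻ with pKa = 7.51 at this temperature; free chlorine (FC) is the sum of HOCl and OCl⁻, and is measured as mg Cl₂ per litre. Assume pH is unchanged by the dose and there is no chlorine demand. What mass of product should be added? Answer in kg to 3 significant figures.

Volume: 1600 m³ = 1,600,000 L.
[OCl⁻]/[HOCl] = 10^(pH − pKa) = 10^(7.33 − 7.51) = 0.6607; fraction as HOCl = 1/(1 + 0.6607) = 0.6022.
Free chlorine required for 1.13 ppm HOCl: 1.13 / 0.6022 = 1.877 ppm.
FC to add: 1.877 − 0.4 = 1.477 mg/L as Cl₂.
Cl₂ equivalent: 1.477 mg/L × 1,600,000 L = 2363 g.
Product at 69.6% available Cl: 2363 / 0.696 = 3394 g.

3.39 kg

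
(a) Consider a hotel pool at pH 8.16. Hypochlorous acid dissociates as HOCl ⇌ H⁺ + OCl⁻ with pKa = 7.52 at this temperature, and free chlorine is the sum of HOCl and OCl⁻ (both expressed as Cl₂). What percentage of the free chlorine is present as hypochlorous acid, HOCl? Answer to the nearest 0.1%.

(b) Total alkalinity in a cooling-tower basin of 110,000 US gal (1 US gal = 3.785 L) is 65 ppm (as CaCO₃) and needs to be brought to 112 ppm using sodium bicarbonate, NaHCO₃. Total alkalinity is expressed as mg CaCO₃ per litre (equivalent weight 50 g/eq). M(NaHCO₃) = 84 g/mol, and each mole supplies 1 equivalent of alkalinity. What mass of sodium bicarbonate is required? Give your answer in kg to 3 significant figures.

(a) 18.6%; (b) 32.9 kg

(a) [OCl⁻]/[HOCl] = 10^(pH − pKa) = 10^(8.16 − 7.52) = 10^0.64 = 4.365.
(a) Fraction as HOCl = 1 / (1 + 4.365) = 0.1864.

(b) Volume: 110,000 US gal × 3.785 L/gal = 416,350 L.
(b) Alkalinity to add: (112 − 65) = 47 mg/L as CaCO₃ × 416,350 L = 19,570 g as CaCO₃.
(b) Equivalents: 19,570 g ÷ 50 g/eq = 391.4 eq.
(b) NaHCO₃ supplies 1 eq per mole → 391.4 mol.
(b) Mass: 391.4 mol × 84 g/mol = 32,870 g.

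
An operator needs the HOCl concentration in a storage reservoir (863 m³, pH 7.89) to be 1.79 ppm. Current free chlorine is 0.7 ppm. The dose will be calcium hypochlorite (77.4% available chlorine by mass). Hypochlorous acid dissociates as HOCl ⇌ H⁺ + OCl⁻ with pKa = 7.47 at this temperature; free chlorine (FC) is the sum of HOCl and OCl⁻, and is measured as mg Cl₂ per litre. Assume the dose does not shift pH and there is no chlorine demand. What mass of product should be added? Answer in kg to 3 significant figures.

6.46 kg

Volume: 863 m³ = 863,000 L.
[OCl⁻]/[HOCl] = 10^(pH − pKa) = 10^(7.89 − 7.47) = 2.63; fraction as HOCl = 1/(1 + 2.63) = 0.2755.
Free chlorine required for 1.79 ppm HOCl: 1.79 / 0.2755 = 6.498 ppm.
FC to add: 6.498 − 0.7 = 5.798 mg/L as Cl₂.
Cl₂ equivalent: 5.798 mg/L × 863,000 L = 5004 g.
Product at 77.4% available Cl: 5004 / 0.774 = 6465 g.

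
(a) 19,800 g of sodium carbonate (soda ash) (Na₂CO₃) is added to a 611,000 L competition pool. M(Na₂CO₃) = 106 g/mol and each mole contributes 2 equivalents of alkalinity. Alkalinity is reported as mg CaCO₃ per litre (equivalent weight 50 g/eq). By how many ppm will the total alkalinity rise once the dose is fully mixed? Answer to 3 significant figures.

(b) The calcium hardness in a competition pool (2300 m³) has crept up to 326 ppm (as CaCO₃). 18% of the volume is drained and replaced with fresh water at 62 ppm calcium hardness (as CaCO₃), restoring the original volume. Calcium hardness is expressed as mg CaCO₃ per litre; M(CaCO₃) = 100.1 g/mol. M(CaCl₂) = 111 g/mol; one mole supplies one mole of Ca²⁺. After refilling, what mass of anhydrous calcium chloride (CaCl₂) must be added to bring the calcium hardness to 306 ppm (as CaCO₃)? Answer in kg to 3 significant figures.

(a) 30.6 ppm; (b) 70.2 kg

(a) Moles of Na₂CO₃: 19,800 g ÷ 106 g/mol = 186.8 mol → 373.6 eq of alkalinity.
(a) As CaCO₃: 373.6 eq × 50 g/eq = 18,680 g.
(a) Rise: 18,680 g / 611,000 L × 1000 = 30.57 mg/L.

(b) Volume: 2300 m³ = 2,300,000 L.
(b) After draining 18% and refilling: 326 × 0.82 + 62 × 0.18 = 278.48 ppm.
(b) Deficit to target: 306 − 278.48 = 27.52 mg/L.
(b) As CaCO₃: 27.52 mg/L × 2,300,000 L = 63,300 g; ÷ 100.1 = 632.3 mol Ca²⁺.
(b) Mass: 632.3 × 111 = 70,190 g.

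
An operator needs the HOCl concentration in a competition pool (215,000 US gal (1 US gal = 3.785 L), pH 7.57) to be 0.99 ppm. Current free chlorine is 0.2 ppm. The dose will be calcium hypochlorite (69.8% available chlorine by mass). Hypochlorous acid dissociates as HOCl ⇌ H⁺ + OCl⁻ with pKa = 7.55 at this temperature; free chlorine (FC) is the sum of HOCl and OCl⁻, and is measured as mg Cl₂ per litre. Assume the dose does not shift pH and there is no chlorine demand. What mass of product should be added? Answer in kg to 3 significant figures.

Volume: 215,000 US gal × 3.785 L/gal = 813,775 L.
[OCl⁻]/[HOCl] = 10^(pH − pKa) = 10^(7.57 − 7.55) = 1.047; fraction as HOCl = 1/(1 + 1.047) = 0.4885.
Free chlorine required for 0.99 ppm HOCl: 0.99 / 0.4885 = 2.027 ppm.
FC to add: 2.027 − 0.2 = 1.827 mg/L as Cl₂.
Cl₂ equivalent: 1.827 mg/L × 813,775 L = 1486 g.
Product at 69.8% available Cl: 1486 / 0.698 = 2130 g.

2.13 kg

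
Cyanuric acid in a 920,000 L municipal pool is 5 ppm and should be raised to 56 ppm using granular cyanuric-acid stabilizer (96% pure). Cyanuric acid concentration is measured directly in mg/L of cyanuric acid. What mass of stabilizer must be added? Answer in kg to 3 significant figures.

48.9 kg

CYA to add: (56 − 5) = 51 mg/L × 920,000 L = 46,920 g cyanuric acid.
At 96% purity: 46,920 / 0.96 = 48,880 g product.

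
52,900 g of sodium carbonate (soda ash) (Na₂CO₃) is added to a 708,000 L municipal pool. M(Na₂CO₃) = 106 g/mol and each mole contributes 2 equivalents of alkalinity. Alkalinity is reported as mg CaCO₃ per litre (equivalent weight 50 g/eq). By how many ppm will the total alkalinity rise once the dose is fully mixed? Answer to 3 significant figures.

Moles of Na₂CO₃: 52,900 g ÷ 106 g/mol = 499.1 mol → 998.1 eq of alkalinity.
As CaCO₃: 998.1 eq × 50 g/eq = 49,910 g.
Rise: 49,910 g / 708,000 L × 1000 = 70.49 mg/L.

70.5 ppm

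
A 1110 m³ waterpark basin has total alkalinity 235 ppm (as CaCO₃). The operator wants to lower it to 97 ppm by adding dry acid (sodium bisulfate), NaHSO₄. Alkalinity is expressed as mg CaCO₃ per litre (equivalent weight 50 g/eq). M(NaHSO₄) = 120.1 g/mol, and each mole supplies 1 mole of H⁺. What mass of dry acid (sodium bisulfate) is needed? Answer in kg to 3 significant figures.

Volume: 1110 m³ = 1,110,000 L.
Alkalinity to neutralize: (235 − 97) = 138 mg/L as CaCO₃ × 1,110,000 L = 153,200 g as CaCO₃.
Equivalents of H⁺ required: 153,200 ÷ 50 g/eq = 3064 eq = 3064 mol NaHSO₄.
Mass of NaHSO₄: 3064 × 120.1 = 367,900 g.

368 kg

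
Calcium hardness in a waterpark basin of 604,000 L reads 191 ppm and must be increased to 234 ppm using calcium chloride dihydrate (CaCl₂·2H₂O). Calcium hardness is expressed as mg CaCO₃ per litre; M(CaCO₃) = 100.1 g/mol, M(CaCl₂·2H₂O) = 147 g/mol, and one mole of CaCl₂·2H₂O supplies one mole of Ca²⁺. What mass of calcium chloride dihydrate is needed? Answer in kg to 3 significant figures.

Hardness to add: (234 − 191) = 43 mg/L as CaCO₃ × 604,000 L = 25,970 g as CaCO₃.
Moles of Ca²⁺ (1 mol Ca²⁺ ≡ 1 mol CaCO₃): 25,970 / 100.1 g/mol = 259.5 mol.
Mass of CaCl₂·2H₂O: 259.5 × 147 = 38,140 g.

38.1 kg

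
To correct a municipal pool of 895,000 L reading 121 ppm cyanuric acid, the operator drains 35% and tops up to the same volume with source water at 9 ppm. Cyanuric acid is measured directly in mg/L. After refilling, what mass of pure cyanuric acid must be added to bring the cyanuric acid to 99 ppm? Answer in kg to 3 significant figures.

15.4 kg

After draining 35% and refilling: 121 × 0.65 + 9 × 0.35 = 81.8 ppm.
Deficit to target: 99 − 81.8 = 17.2 mg/L.
Mass: 17.2 mg/L × 895,000 L = 15,390 g cyanuric acid.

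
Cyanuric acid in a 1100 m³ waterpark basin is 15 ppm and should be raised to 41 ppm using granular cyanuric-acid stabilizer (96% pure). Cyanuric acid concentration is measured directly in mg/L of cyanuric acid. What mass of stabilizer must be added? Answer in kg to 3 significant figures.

29.8 kg

Volume: 1100 m³ = 1,100,000 L.
CYA to add: (41 − 15) = 26 mg/L × 1,100,000 L = 28,600 g cyanuric acid.
At 96% purity: 28,600 / 0.96 = 29,790 g product.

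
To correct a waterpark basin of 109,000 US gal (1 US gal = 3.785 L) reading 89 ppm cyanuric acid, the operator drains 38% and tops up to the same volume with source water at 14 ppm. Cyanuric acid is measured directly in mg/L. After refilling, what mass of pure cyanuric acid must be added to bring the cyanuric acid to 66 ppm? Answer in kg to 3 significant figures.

2.27 kg

Volume: 109,000 US gal × 3.785 L/gal = 412,565 L.
After draining 38% and refilling: 89 × 0.62 + 14 × 0.38 = 60.5 ppm.
Deficit to target: 66 − 60.5 = 5.5 mg/L.
Mass: 5.5 mg/L × 412,565 L = 2269 g cyanuric acid.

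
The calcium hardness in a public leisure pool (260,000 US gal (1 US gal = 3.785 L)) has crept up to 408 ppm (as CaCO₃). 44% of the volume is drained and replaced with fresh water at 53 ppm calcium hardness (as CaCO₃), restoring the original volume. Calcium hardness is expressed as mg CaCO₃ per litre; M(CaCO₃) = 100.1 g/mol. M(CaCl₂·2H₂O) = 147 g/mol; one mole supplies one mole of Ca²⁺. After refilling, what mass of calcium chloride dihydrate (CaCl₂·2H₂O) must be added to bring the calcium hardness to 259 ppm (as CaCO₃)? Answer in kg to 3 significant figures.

10.4 kg

Volume: 260,000 US gal × 3.785 L/gal = 984,100 L.
After draining 44% and refilling: 408 × 0.56 + 53 × 0.44 = 251.8 ppm.
Deficit to target: 259 − 251.8 = 7.2 mg/L.
As CaCO₃: 7.2 mg/L × 984,100 L = 7086 g; ÷ 100.1 = 70.78 mol Ca²⁺.
Mass: 70.78 × 147 = 10,410 g.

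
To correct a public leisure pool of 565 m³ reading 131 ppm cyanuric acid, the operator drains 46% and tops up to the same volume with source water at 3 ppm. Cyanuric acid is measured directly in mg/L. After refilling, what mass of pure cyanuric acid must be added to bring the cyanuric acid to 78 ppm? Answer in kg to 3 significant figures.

3.32 kg

Volume: 565 m³ = 565,000 L.
After draining 46% and refilling: 131 × 0.54 + 3 × 0.46 = 72.12 ppm.
Deficit to target: 78 − 72.12 = 5.88 mg/L.
Mass: 5.88 mg/L × 565,000 L = 3322 g cyanuric acid.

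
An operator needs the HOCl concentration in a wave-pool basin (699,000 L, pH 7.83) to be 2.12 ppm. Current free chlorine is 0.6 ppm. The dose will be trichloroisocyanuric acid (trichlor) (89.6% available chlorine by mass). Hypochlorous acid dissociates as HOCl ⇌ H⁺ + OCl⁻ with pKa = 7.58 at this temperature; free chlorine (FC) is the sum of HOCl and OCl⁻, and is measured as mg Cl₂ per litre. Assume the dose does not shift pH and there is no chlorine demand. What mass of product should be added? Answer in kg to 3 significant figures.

[OCl⁻]/[HOCl] = 10^(pH − pKa) = 10^(7.83 − 7.58) = 1.778; fraction as HOCl = 1/(1 + 1.778) = 0.3599.
Free chlorine required for 2.12 ppm HOCl: 2.12 / 0.3599 = 5.89 ppm.
FC to add: 5.89 − 0.6 = 5.29 mg/L as Cl₂.
Cl₂ equivalent: 5.29 mg/L × 699,000 L = 3698 g.
Product at 89.6% available Cl: 3698 / 0.896 = 4127 g.

4.13 kg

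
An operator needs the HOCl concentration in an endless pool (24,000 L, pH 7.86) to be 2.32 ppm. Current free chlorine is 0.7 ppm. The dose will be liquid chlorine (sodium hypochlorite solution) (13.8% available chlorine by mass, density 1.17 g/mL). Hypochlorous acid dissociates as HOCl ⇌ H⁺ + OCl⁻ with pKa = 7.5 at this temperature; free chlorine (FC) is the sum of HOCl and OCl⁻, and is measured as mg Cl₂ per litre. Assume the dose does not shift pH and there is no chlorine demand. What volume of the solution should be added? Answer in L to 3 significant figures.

[OCl⁻]/[HOCl] = 10^(pH − pKa) = 10^(7.86 − 7.5) = 2.291; fraction as HOCl = 1/(1 + 2.291) = 0.3039.
Free chlorine required for 2.32 ppm HOCl: 2.32 / 0.3039 = 7.635 ppm.
FC to add: 7.635 − 0.7 = 6.935 mg/L as Cl₂.
Cl₂ equivalent: 6.935 mg/L × 24,000 L = 166.4 g.
Product at 13.8% available Cl: 166.4 / 0.138 = 1206 g.
Volume: 1206 g ÷ 1.17 g/mL = 1031 mL.

1.03 L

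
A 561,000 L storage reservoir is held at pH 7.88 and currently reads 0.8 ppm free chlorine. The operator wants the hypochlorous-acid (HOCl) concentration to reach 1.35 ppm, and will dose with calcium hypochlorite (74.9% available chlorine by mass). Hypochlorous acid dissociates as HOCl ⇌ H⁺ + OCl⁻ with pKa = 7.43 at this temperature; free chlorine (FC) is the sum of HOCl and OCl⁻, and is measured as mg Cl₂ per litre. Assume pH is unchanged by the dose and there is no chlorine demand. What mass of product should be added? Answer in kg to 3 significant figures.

3.26 kg

[OCl⁻]/[HOCl] = 10^(pH − pKa) = 10^(7.88 − 7.43) = 2.818; fraction as HOCl = 1/(1 + 2.818) = 0.2619.
Free chlorine required for 1.35 ppm HOCl: 1.35 / 0.2619 = 5.155 ppm.
FC to add: 5.155 − 0.8 = 4.355 mg/L as Cl₂.
Cl₂ equivalent: 4.355 mg/L × 561,000 L = 2443 g.
Product at 74.9% available Cl: 2443 / 0.749 = 3262 g.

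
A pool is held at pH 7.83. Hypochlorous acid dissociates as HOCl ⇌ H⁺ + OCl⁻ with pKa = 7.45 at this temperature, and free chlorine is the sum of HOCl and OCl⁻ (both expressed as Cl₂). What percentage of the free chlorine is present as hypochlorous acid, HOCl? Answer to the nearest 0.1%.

29.4%

[OCl⁻]/[HOCl] = 10^(pH − pKa) = 10^(7.83 − 7.45) = 10^0.38 = 2.399.
Fraction as HOCl = 1 / (1 + 2.399) = 0.2942.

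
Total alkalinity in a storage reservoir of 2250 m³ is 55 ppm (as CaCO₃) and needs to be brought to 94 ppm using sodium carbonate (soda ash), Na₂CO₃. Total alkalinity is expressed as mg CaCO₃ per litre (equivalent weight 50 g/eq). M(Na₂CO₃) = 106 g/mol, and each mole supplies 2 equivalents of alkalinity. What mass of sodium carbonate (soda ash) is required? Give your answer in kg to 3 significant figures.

93.0 kg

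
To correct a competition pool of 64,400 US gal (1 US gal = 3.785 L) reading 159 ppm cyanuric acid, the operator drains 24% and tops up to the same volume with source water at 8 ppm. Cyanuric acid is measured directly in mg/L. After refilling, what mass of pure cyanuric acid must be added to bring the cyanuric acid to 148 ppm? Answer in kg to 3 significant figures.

6.15 kg

Volume: 64,400 US gal × 3.785 L/gal = 243,754 L.
After draining 24% and refilling: 159 × 0.76 + 8 × 0.24 = 122.76 ppm.
Deficit to target: 148 − 122.76 = 25.24 mg/L.
Mass: 25.24 mg/L × 243,754 L = 6152 g cyanuric acid.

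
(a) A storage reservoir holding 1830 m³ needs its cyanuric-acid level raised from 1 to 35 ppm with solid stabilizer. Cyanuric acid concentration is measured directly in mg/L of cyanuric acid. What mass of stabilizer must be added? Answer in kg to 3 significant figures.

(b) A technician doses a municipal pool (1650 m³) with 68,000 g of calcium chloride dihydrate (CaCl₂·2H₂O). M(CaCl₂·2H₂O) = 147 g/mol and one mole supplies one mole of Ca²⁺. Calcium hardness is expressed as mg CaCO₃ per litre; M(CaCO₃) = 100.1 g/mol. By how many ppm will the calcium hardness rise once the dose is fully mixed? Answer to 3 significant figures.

(a) 62.2 kg; (b) 28.1 ppm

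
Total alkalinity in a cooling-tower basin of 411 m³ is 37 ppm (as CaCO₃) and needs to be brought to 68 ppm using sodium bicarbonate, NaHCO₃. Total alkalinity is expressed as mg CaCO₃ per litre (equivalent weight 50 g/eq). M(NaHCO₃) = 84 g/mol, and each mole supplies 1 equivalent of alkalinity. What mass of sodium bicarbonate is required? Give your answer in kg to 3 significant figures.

21.4 kg

Volume: 411 m³ = 411,000 L.
Alkalinity to add: (68 − 37) = 31 mg/L as CaCO₃ × 411,000 L = 12,740 g as CaCO₃.
Equivalents: 12,740 g ÷ 50 g/eq = 254.8 eq.
NaHCO₃ supplies 1 eq per mole → 254.8 mol.
Mass: 254.8 mol × 84 g/mol = 21,400 g.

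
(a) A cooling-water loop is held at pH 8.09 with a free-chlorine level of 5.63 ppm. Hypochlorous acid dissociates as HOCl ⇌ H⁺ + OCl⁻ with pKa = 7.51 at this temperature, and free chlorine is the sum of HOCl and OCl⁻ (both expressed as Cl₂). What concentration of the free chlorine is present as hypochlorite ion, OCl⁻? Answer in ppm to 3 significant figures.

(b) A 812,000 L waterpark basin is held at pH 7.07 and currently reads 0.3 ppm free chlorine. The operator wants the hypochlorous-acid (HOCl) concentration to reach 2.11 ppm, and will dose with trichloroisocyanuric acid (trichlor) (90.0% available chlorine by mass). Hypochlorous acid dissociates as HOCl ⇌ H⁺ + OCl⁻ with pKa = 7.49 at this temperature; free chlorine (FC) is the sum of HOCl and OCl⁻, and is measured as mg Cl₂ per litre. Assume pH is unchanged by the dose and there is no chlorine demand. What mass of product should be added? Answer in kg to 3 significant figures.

(a) [OCl⁻]/[HOCl] = 10^(pH − pKa) = 10^(8.09 − 7.51) = 10^0.58 = 3.802.
(a) Fraction as HOCl = 1 / (1 + 3.802) = 0.2083.
(a) OCl⁻ = (1 − 0.2083) × 5.63 ppm = 4.458 ppm.

(b) [OCl⁻]/[HOCl] = 10^(pH − pKa) = 10^(7.07 − 7.49) = 0.3802; fraction as HOCl = 1/(1 + 0.3802) = 0.7245.
(b) Free chlorine required for 2.11 ppm HOCl: 2.11 / 0.7245 = 2.912 ppm.
(b) FC to add: 2.912 − 0.3 = 2.612 mg/L as Cl₂.
(b) Cl₂ equivalent: 2.612 mg/L × 812,000 L = 2121 g.
(b) Product at 90.0% available Cl: 2121 / 0.9 = 2357 g.

(a) 4.46 ppm; (b) 2.36 kg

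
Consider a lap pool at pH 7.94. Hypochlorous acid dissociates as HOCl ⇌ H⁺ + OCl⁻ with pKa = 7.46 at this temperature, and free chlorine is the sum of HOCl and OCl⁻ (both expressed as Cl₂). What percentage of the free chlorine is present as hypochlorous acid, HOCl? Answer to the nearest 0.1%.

24.9%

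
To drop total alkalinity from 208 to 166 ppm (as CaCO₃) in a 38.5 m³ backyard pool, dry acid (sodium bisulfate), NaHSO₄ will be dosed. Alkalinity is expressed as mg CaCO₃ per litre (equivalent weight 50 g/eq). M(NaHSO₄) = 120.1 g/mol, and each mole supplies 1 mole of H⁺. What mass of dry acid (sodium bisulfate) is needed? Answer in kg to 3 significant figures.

Volume: 38.5 m³ = 38,500 L.
Alkalinity to neutralize: (208 − 166) = 42 mg/L as CaCO₃ × 38,500 L = 1617 g as CaCO₃.
Equivalents of H⁺ required: 1617 ÷ 50 g/eq = 32.34 eq = 32.34 mol NaHSO₄.
Mass of NaHSO₄: 32.34 × 120.1 = 3884 g.

3.88 kg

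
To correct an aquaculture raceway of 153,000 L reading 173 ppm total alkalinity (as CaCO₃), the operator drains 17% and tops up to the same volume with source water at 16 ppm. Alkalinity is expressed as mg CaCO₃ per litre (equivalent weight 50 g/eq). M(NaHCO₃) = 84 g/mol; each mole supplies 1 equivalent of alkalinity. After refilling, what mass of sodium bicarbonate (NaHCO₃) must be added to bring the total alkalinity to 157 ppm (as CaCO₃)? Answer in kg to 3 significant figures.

2.75 kg

After draining 17% and refilling: 173 × 0.83 + 16 × 0.17 = 146.31 ppm.
Deficit to target: 157 − 146.31 = 10.69 mg/L.
As CaCO₃: 10.69 mg/L × 153,000 L = 1636 g; ÷ 50 g/eq ÷ 1 = 32.71 mol NaHCO₃.
Mass: 32.71 × 84 = 2748 g.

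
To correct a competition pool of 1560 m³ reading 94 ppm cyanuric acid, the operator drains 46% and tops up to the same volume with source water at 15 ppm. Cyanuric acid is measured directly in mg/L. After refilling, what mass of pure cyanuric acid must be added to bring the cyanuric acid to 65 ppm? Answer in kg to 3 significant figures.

Volume: 1560 m³ = 1,560,000 L.
After draining 46% and refilling: 94 × 0.54 + 15 × 0.46 = 57.66 ppm.
Deficit to target: 65 − 57.66 = 7.34 mg/L.
Mass: 7.34 mg/L × 1,560,000 L = 11,450 g cyanuric acid.

11.5 kg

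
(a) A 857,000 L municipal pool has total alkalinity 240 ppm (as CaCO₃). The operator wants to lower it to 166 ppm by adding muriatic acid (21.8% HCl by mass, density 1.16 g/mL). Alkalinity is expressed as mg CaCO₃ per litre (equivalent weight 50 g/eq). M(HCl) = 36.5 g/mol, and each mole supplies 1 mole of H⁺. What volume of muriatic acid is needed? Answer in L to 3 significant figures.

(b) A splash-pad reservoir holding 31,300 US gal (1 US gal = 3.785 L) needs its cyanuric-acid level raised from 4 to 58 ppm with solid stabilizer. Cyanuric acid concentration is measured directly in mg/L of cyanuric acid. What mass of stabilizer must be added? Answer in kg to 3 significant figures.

(a) 183 L; (b) 6.40 kg

(a) Alkalinity to neutralize: (240 − 166) = 74 mg/L as CaCO₃ × 857,000 L = 63,420 g as CaCO₃.
(a) Equivalents of H⁺ required: 63,420 ÷ 50 g/eq = 1268 eq = 1268 mol HCl.
(a) Mass of HCl: 1268 × 36.5 = 46,300 g.
(a) Mass of 21.8% solution: 46,300 / 0.218 = 212,400 g.
(a) Volume: 212,400 g ÷ 1.16 g/mL = 183,100 mL.

(b) Volume: 31,300 US gal × 3.785 L/gal = 118,470 L.
(b) CYA to add: (58 − 4) = 54 mg/L × 118,470 L = 6397 g cyanuric acid.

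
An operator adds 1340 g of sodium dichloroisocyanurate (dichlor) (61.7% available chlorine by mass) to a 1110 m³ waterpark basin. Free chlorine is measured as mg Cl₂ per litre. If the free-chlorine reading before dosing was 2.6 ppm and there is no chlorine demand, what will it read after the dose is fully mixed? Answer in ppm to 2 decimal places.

Volume: 1110 m³ = 1,110,000 L.
Available chlorine delivered: 1340 g × 0.617 = 826.8 g as Cl₂.
Concentration rise: 826.8 g / 1,110,000 L = 0.7448 mg/L = 0.74 ppm.
Final FC: 2.6 + 0.74 = 3.34 ppm.

3.34 ppm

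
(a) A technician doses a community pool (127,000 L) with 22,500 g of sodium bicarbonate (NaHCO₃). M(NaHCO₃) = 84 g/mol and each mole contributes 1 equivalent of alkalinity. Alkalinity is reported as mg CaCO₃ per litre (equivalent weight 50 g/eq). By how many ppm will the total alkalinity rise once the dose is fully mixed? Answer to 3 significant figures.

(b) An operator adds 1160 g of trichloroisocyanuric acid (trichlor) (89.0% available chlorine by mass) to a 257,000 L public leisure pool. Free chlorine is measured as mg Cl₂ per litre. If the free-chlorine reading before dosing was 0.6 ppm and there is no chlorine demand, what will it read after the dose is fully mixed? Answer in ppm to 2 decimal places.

(a) 105 ppm; (b) 4.62 ppm

(a) Moles of NaHCO₃: 22,500 g ÷ 84 g/mol = 267.9 mol → 267.9 eq of alkalinity.
(a) As CaCO₃: 267.9 eq × 50 g/eq = 13,390 g.
(a) Rise: 13,390 g / 127,000 L × 1000 = 105.5 mg/L.

(b) Available chlorine delivered: 1160 g × 0.89 = 1032 g as Cl₂.
(b) Concentration rise: 1032 g / 257,000 L = 4.017 mg/L = 4.02 ppm.
(b) Final FC: 0.6 + 4.02 = 4.62 ppm.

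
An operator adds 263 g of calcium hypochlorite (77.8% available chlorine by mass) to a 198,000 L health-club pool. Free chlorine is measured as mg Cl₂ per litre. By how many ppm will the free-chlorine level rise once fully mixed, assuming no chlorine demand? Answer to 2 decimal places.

Available chlorine delivered: 263 g × 0.778 = 204.6 g as Cl₂.
Concentration rise: 204.6 g / 198,000 L = 1.033 mg/L = 1.03 ppm.

1.03 ppm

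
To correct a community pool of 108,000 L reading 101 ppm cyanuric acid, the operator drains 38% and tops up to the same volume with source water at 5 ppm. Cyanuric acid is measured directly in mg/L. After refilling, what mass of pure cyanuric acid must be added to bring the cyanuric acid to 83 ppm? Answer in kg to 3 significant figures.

2.00 kg

After draining 38% and refilling: 101 × 0.62 + 5 × 0.38 = 64.52 ppm.
Deficit to target: 83 − 64.52 = 18.48 mg/L.
Mass: 18.48 mg/L × 108,000 L = 1996 g cyanuric acid.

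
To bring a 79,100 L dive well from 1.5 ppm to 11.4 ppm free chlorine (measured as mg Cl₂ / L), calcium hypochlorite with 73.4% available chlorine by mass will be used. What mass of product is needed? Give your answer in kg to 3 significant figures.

Chlorine deficit: 11.4 − 1.5 = 9.9 ppm = 9.9 mg/L as Cl₂.
Cl₂ equivalent needed: 9.9 mg/L × 79,100 L = 783,100 mg = 783.1 g.
Product at 73.4% available chlorine: 783.1 / 0.734 = 1067 g.

1.07 kg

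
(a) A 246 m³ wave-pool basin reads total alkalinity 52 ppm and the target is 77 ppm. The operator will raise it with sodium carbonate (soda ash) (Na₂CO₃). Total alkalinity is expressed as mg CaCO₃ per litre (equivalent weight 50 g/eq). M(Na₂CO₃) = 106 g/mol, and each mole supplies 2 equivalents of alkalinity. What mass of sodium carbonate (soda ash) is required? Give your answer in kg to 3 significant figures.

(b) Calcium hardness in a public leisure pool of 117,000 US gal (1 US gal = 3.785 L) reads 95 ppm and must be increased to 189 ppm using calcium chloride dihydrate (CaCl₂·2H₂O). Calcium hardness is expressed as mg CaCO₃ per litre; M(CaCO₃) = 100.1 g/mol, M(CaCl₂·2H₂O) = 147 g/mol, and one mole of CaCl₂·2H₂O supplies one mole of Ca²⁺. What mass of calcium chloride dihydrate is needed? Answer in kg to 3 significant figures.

(a) 6.52 kg; (b) 61.1 kg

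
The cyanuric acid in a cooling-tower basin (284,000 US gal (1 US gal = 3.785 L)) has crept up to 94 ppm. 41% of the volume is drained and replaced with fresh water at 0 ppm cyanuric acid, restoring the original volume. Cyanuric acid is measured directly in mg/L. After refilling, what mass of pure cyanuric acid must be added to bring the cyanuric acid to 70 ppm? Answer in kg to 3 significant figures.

15.6 kg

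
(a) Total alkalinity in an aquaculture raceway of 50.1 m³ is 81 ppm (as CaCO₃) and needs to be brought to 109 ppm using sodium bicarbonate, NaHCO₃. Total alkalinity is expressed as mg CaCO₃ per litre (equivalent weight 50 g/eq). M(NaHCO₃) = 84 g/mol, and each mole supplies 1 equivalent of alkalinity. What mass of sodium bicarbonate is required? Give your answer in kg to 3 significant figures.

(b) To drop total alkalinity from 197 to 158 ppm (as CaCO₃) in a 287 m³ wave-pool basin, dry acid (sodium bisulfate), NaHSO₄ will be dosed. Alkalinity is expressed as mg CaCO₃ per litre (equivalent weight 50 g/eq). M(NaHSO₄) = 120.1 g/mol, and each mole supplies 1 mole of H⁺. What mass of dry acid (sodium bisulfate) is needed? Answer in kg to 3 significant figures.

(a) Volume: 50.1 m³ = 50,100 L.
(a) Alkalinity to add: (109 − 81) = 28 mg/L as CaCO₃ × 50,100 L = 1403 g as CaCO₃.
(a) Equivalents: 1403 g ÷ 50 g/eq = 28.06 eq.
(a) NaHCO₃ supplies 1 eq per mole → 28.06 mol.
(a) Mass: 28.06 mol × 84 g/mol = 2357 g.

(b) Volume: 287 m³ = 287,000 L.
(b) Alkalinity to neutralize: (197 − 158) = 39 mg/L as CaCO₃ × 287,000 L = 11,190 g as CaCO₃.
(b) Equivalents of H⁺ required: 11,190 ÷ 50 g/eq = 223.9 eq = 223.9 mol NaHSO₄.
(b) Mass of NaHSO₄: 223.9 × 120.1 = 26,890 g.

(a) 2.36 kg; (b) 26.9 kg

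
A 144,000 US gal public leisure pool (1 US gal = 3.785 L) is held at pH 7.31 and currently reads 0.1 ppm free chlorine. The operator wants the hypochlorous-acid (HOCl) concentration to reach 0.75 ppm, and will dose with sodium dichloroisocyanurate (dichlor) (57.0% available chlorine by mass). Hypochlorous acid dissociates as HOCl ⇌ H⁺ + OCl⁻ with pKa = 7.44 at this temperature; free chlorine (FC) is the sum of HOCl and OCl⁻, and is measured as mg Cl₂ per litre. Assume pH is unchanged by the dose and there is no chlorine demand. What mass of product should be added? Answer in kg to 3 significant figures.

1.15 kg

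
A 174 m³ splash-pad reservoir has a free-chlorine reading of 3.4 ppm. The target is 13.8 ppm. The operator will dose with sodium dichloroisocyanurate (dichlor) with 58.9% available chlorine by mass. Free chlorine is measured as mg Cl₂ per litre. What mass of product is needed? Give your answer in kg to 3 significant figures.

3.07 kg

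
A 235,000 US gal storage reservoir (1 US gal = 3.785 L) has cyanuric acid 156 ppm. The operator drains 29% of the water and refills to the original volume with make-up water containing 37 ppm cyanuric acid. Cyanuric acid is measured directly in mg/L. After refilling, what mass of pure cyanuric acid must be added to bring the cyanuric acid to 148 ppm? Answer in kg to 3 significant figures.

Volume: 235,000 US gal × 3.785 L/gal = 889,475 L.
After draining 29% and refilling: 156 × 0.71 + 37 × 0.29 = 121.49 ppm.
Deficit to target: 148 − 121.49 = 26.51 mg/L.
Mass: 26.51 mg/L × 889,475 L = 23,580 g cyanuric acid.

23.6 kg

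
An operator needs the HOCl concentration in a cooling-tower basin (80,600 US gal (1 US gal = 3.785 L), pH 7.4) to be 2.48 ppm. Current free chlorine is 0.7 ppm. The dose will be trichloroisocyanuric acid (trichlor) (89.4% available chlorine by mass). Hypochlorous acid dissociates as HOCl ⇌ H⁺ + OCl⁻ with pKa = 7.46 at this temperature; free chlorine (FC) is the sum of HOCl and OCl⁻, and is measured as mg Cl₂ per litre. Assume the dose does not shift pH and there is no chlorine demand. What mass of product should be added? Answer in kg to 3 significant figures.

1.34 kg

Volume: 80,600 US gal × 3.785 L/gal = 305,071 L.
[OCl⁻]/[HOCl] = 10^(pH − pKa) = 10^(7.4 − 7.46) = 0.871; fraction as HOCl = 1/(1 + 0.871) = 0.5345.
Free chlorine required for 2.48 ppm HOCl: 2.48 / 0.5345 = 4.64 ppm.
FC to add: 4.64 − 0.7 = 3.94 mg/L as Cl₂.
Cl₂ equivalent: 3.94 mg/L × 305,071 L = 1202 g.
Product at 89.4% available Cl: 1202 / 0.894 = 1344 g.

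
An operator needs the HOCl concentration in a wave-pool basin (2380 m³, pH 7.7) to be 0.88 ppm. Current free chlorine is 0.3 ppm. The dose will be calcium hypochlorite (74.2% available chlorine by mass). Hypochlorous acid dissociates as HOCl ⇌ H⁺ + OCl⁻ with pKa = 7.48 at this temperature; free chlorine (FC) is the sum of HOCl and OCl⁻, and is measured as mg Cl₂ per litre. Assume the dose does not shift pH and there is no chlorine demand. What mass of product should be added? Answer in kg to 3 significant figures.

6.54 kg

Volume: 2380 m³ = 2,380,000 L.
[OCl⁻]/[HOCl] = 10^(pH − pKa) = 10^(7.7 − 7.48) = 1.66; fraction as HOCl = 1/(1 + 1.66) = 0.376.
Free chlorine required for 0.88 ppm HOCl: 0.88 / 0.376 = 2.34 ppm.
FC to add: 2.34 − 0.3 = 2.04 mg/L as Cl₂.
Cl₂ equivalent: 2.04 mg/L × 2,380,000 L = 4856 g.
Product at 74.2% available Cl: 4856 / 0.742 = 6545 g.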